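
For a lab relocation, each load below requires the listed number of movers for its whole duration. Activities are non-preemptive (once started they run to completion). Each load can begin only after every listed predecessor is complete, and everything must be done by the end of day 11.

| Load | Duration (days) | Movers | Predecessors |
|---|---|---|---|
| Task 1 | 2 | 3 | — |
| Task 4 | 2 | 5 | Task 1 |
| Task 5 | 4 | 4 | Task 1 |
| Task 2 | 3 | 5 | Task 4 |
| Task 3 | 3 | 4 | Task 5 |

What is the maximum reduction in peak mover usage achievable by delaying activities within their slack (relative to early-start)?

0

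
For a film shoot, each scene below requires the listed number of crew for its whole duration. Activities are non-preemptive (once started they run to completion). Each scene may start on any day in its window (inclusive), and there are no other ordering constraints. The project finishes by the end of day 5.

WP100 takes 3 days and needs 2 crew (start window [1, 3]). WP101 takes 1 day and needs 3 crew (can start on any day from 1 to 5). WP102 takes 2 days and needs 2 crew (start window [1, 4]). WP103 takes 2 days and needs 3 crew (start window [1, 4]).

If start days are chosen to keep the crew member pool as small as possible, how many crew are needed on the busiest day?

5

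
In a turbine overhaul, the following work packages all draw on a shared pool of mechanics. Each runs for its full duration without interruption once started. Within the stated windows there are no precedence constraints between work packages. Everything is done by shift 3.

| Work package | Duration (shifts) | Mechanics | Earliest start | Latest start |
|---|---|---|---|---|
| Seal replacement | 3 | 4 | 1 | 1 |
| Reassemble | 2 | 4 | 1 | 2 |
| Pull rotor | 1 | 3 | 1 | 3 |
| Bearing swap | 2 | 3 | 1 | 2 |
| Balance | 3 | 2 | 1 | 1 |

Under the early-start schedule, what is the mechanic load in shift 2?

13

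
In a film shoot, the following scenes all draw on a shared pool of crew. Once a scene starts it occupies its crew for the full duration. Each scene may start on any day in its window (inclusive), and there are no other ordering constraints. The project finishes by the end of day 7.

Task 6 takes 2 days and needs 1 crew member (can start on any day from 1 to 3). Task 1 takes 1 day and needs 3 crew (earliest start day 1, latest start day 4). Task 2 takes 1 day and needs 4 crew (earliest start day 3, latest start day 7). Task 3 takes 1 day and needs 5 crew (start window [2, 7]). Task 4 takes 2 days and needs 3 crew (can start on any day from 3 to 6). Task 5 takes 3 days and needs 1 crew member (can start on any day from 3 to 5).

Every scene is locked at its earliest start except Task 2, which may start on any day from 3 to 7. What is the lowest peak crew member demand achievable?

Task 2@3: d1:4  d2:6  d3:8  d4:4  d5:1  d6:0  d7:0 → peak 8
Task 2@4: d1:4  d2:6  d3:4  d4:8  d5:1  d6:0  d7:0 → peak 8
Task 2@5: d1:4  d2:6  d3:4  d4:4  d5:5  d6:0  d7:0 → peak 6
Task 2@6: d1:4  d2:6  d3:4  d4:4  d5:1  d6:4  d7:0 → peak 6
Task 2@7: d1:4  d2:6  d3:4  d4:4  d5:1  d6:0  d7:4 → peak 6
Best is Task 2@5, peak 6.

6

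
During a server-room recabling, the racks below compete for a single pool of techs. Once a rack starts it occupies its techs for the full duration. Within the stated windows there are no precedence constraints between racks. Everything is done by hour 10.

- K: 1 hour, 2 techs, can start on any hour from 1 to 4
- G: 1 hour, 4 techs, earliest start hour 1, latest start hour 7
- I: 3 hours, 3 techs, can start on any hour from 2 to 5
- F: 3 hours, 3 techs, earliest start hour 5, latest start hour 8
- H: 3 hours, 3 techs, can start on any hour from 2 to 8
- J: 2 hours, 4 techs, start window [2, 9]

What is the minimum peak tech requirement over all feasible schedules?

Early-start (K@1, G@1, I@2, F@5, H@2, J@2) gives peak 10: h1:6  h2:10  h3:10  h4:6  h5:3  h6:3  h7:3  h8:0  h9:0  h10:0.
Shift J→8.
Schedule K@1, G@1, I@2, F@5, H@2, J@8: h1:6  h2:6  h3:6  h4:6  h5:3  h6:3  h7:3  h8:4  h9:4  h10:0 — peak 6.

6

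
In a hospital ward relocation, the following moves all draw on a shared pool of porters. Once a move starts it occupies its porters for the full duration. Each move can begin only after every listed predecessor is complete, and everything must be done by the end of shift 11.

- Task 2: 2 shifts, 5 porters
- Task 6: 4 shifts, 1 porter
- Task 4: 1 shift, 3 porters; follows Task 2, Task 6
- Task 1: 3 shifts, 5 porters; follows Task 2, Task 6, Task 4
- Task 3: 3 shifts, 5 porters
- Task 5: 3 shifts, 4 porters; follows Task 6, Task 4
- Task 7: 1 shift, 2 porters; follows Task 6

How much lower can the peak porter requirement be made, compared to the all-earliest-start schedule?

3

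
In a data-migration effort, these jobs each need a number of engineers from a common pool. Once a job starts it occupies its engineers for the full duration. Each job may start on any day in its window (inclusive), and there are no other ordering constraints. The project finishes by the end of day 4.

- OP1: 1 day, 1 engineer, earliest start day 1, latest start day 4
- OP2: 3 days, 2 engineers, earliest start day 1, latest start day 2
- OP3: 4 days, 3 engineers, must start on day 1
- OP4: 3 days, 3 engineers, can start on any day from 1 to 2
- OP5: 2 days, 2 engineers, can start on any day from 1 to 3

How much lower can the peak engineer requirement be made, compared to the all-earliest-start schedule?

1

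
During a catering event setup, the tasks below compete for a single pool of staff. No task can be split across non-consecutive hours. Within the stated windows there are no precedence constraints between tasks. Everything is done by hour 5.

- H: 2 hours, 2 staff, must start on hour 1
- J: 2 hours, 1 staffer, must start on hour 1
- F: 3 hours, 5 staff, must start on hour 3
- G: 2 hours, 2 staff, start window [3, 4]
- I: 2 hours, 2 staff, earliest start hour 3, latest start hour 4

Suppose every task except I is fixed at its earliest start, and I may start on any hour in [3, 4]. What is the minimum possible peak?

I@3: h1:3  h2:3  h3:9  h4:9  h5:5 → peak 9
I@4: h1:3  h2:3  h3:7  h4:9  h5:7 → peak 9
Best is I@3, peak 9.

9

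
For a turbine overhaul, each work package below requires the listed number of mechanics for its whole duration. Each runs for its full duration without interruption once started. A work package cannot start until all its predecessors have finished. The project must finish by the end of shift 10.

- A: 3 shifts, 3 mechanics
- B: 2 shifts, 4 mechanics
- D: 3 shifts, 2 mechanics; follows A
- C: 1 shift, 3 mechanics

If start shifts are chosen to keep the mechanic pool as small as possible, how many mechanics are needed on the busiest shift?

Early-start (A@1, B@1, D@4, C@1) gives peak 10: s1:10  s2:7  s3:3  s4:2  s5:2  s6:2  s7:0  s8:0  s9:0  s10:0.
Shift B→4, D→6, C→9.
Schedule A@1, B@4, D@6, C@9: s1:3  s2:3  s3:3  s4:4  s5:4  s6:2  s7:2  s8:2  s9:3  s10:0 — peak 4.

4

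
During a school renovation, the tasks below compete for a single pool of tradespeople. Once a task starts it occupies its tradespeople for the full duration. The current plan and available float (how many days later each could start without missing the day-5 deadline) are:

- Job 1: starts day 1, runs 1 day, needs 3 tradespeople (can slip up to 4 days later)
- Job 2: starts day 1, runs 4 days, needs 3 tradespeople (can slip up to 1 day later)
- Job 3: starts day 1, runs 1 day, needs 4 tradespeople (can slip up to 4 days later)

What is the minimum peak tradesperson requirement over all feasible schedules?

6

Early-start (Job 1@1, Job 2@1, Job 3@1) gives peak 10: d1:10  d2:3  d3:3  d4:3  d5:0.
Shift Job 3→5.
Schedule Job 1@1, Job 2@1, Job 3@5: d1:6  d2:3  d3:3  d4:3  d5:4 — peak 6.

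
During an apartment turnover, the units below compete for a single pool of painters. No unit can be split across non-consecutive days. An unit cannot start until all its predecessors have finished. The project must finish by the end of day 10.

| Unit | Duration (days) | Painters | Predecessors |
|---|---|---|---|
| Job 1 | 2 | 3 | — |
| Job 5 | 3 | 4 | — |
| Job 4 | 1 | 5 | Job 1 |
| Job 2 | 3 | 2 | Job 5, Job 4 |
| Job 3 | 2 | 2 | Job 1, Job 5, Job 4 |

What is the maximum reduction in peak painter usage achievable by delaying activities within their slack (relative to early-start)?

Early-start peak: d1:7  d2:7  d3:9  d4:4  d5:4  d6:2  d7:0  d8:0  d9:0  d10:0 ⇒ 9.
Leveled (Job 1@1, Job 5@3, Job 4@6, Job 2@7, Job 3@7): d1:3  d2:3  d3:4  d4:4  d5:4  d6:5  d7:4  d8:4  d9:2  d10:0 ⇒ 5.
Reduction 9 − 5 = 4.

4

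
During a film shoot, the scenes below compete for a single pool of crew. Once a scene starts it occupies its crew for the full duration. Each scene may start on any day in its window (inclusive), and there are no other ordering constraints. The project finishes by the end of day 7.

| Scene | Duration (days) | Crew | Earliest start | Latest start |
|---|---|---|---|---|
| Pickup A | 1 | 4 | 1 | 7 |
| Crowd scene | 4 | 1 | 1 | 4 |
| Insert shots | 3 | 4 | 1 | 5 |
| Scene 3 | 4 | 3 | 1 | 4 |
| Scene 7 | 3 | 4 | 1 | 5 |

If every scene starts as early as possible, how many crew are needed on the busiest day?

Early-start schedule: Pickup A@1, Crowd scene@1, Insert shots@1, Scene 3@1, Scene 7@1.
Load per day: day 1: 16, day 2: 12, day 3: 12, day 4: 4, day 5: 0, day 6: 0, day 7: 0.
Peak is 16.

16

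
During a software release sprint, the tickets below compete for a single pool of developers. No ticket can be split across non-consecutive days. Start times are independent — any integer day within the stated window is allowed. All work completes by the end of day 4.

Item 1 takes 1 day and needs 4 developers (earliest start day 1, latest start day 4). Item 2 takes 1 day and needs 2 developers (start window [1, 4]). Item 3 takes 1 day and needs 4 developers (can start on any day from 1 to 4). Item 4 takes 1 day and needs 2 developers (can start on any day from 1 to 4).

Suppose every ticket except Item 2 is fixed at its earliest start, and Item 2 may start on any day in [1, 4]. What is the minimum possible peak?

10

Item 2@1: d1:12  d2:0  d3:0  d4:0 → peak 12
Item 2@2: d1:10  d2:2  d3:0  d4:0 → peak 10
Item 2@3: d1:10  d2:0  d3:2  d4:0 → peak 10
Item 2@4: d1:10  d2:0  d3:0  d4:2 → peak 10
Best is Item 2@2, peak 10.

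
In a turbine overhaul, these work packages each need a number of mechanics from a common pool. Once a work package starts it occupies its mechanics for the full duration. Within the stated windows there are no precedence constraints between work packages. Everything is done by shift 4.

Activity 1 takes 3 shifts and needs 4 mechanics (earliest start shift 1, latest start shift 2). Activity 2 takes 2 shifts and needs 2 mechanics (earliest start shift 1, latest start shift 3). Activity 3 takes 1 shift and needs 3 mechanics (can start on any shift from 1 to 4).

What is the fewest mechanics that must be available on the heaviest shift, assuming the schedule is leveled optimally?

Early-start (Activity 1@1, Activity 2@1, Activity 3@1) gives peak 9: s1:9  s2:6  s3:4  s4:0.
Shift Activity 3→4.
Schedule Activity 1@1, Activity 2@1, Activity 3@4: s1:6  s2:6  s3:4  s4:3 — peak 6.
No arrangement of the 24 feasible schedules does better.

6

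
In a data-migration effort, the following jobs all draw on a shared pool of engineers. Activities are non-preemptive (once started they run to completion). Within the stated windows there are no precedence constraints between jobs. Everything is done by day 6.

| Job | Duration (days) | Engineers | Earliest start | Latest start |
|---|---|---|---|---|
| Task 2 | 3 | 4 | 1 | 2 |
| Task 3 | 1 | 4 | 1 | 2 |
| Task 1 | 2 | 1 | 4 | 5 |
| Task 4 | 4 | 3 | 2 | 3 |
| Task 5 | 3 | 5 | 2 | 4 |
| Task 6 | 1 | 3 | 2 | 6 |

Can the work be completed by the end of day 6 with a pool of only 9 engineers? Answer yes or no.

Schedule Task 2@1, Task 3@1, Task 1@4, Task 4@2, Task 5@4, Task 6@6: d1:8  d2:7  d3:7  d4:9  d5:9  d6:8 — peak 9 ≤ 9.

yes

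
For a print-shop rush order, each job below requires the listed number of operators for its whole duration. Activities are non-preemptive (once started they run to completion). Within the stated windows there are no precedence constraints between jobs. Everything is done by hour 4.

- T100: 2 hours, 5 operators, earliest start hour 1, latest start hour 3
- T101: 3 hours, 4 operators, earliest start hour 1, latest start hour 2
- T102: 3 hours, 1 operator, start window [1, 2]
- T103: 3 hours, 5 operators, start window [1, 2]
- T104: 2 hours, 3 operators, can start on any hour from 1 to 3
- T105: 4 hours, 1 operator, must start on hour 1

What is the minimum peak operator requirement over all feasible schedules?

16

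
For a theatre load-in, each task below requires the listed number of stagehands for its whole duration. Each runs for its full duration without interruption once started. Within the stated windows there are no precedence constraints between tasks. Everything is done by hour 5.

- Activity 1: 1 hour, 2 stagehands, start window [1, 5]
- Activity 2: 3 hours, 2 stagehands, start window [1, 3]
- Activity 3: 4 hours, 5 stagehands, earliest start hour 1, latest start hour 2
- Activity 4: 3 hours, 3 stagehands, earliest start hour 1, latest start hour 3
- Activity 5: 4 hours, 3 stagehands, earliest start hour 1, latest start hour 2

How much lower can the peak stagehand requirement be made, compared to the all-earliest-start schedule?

2

Early-start peak: h1:15  h2:13  h3:13  h4:8  h5:0 ⇒ 15.
Leveled (Activity 1@1, Activity 2@1, Activity 3@1, Activity 4@1, Activity 5@2): h1:12  h2:13  h3:13  h4:8  h5:3 ⇒ 13.
Reduction 15 − 13 = 2.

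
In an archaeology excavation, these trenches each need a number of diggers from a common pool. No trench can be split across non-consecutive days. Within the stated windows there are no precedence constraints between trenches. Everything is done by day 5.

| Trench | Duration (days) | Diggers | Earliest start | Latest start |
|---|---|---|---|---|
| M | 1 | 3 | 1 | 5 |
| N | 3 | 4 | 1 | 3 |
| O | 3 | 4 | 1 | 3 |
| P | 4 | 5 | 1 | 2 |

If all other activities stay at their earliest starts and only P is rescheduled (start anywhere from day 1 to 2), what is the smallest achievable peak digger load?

13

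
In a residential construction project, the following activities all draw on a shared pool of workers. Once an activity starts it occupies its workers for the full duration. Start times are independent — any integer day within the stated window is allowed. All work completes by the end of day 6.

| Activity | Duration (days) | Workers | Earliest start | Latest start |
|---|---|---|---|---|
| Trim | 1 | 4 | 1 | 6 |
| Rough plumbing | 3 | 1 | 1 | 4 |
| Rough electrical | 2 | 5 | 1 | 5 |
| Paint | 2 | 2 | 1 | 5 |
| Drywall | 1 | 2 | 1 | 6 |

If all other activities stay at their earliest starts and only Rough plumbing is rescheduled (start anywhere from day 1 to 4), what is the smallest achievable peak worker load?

Rough plumbing@1: d1:14  d2:8  d3:1  d4:0  d5:0  d6:0 → peak 14
Rough plumbing@2: d1:13  d2:8  d3:1  d4:1  d5:0  d6:0 → peak 13
Rough plumbing@3: d1:13  d2:7  d3:1  d4:1  d5:1  d6:0 → peak 13
Rough plumbing@4: d1:13  d2:7  d3:0  d4:1  d5:1  d6:1 → peak 13
Best is Rough plumbing@2, peak 13.

13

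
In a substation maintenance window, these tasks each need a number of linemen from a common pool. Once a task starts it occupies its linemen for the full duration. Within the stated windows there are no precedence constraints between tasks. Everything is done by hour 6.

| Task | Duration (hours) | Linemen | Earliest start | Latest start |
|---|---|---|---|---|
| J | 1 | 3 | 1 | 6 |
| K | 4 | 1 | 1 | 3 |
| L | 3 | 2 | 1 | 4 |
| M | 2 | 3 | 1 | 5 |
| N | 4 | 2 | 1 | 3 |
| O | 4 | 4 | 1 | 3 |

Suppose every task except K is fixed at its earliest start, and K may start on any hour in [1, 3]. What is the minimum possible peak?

K@1: h1:15  h2:12  h3:9  h4:7  h5:0  h6:0 → peak 15
K@2: h1:14  h2:12  h3:9  h4:7  h5:1  h6:0 → peak 14
K@3: h1:14  h2:11  h3:9  h4:7  h5:1  h6:1 → peak 14
Best is K@2, peak 14.

14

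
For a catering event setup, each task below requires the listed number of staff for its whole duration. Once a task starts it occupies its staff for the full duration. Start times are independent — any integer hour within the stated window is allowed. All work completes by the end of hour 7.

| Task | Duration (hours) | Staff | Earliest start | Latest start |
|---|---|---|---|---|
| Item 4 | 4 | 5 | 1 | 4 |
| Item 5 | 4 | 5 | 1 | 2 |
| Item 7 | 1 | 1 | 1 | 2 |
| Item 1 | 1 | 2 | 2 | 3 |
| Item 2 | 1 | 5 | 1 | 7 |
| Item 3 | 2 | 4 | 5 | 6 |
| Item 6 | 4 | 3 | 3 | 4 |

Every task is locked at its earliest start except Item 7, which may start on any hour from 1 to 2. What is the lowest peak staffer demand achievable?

15

Item 7@1: h1:16  h2:12  h3:13  h4:13  h5:7  h6:7  h7:0 → peak 16
Item 7@2: h1:15  h2:13  h3:13  h4:13  h5:7  h6:7  h7:0 → peak 15
Best is Item 7@2, peak 15.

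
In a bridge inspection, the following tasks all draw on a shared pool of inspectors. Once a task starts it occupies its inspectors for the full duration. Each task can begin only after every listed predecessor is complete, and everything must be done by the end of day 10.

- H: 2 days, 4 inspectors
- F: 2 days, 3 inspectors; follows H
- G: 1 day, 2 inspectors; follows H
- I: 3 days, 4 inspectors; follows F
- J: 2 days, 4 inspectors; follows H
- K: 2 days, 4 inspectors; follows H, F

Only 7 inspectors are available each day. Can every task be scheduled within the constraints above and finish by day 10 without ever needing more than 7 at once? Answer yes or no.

yes

Schedule H@1, F@3, G@3, I@6, J@4, K@9: d1:4  d2:4  d3:5  d4:7  d5:4  d6:4  d7:4  d8:4  d9:4  d10:4 — peak 7 ≤ 7.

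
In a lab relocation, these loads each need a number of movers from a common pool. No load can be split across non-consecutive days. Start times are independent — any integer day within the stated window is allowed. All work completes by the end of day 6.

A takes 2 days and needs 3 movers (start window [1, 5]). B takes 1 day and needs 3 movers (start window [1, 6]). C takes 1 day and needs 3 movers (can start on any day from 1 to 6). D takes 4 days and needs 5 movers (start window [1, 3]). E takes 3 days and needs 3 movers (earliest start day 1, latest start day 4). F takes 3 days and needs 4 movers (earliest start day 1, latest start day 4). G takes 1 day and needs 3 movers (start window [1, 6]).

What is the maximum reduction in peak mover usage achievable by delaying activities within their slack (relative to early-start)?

13

Early-start peak: d1:24  d2:15  d3:12  d4:5  d5:0  d6:0 ⇒ 24.
Leveled (A@1, B@1, C@2, D@3, E@1, F@4, G@3): d1:9  d2:9  d3:11  d4:9  d5:9  d6:9 ⇒ 11.
Reduction 24 − 11 = 13.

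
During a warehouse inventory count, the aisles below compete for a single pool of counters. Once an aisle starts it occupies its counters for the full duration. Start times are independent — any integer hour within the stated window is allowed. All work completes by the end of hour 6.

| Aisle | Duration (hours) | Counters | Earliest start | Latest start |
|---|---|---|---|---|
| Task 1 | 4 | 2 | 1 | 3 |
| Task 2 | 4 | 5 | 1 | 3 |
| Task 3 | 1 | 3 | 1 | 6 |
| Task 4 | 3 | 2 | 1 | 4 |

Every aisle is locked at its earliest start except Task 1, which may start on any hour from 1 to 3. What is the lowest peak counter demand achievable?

10

Task 1@1: h1:12  h2:9  h3:9  h4:7  h5:0  h6:0 → peak 12
Task 1@2: h1:10  h2:9  h3:9  h4:7  h5:2  h6:0 → peak 10
Task 1@3: h1:10  h2:7  h3:9  h4:7  h5:2  h6:2 → peak 10
Best is Task 1@2, peak 10.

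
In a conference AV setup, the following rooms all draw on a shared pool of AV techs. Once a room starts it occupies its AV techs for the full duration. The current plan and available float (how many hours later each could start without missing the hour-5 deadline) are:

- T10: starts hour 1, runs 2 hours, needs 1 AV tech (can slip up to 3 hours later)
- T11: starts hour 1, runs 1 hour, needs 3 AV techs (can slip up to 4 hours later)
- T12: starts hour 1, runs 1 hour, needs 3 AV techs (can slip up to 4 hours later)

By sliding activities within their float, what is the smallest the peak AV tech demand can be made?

Early-start (T10@1, T11@1, T12@1) gives peak 7: h1:7  h2:1  h3:0  h4:0  h5:0.
Shift T11→3, T12→4.
Schedule T10@1, T11@3, T12@4: h1:1  h2:1  h3:3  h4:3  h5:0 — peak 3.

3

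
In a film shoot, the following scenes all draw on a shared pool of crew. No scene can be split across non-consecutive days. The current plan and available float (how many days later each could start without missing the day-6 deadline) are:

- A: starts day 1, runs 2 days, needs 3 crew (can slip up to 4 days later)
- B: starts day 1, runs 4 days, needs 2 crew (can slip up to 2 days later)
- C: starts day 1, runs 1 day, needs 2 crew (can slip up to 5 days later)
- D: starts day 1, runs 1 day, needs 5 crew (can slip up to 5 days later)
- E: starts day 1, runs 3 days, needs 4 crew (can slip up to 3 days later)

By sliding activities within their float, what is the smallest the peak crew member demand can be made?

6

Early-start (A@1, B@1, C@1, D@1, E@1) gives peak 16: d1:16  d2:9  d3:6  d4:2  d5:0  d6:0.
Shift C→5, D→6, E→3.
Schedule A@1, B@1, C@5, D@6, E@3: d1:5  d2:5  d3:6  d4:6  d5:6  d6:5 — peak 6.
Total crew member-days = 33 over 6 days ⇒ peak ≥ ⌈33/6⌉ = 6, so 6 is optimal.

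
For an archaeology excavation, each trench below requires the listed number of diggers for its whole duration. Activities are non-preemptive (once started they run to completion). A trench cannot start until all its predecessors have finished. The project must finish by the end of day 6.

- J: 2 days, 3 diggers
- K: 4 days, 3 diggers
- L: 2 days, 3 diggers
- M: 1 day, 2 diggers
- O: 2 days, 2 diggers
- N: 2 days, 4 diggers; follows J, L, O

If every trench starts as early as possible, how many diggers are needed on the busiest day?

13

Early-start schedule: J@1, K@1, L@1, M@1, O@1, N@3.
Load per day: day 1: 13, day 2: 11, day 3: 7, day 4: 7, day 5: 0, day 6: 0.
Peak is 13.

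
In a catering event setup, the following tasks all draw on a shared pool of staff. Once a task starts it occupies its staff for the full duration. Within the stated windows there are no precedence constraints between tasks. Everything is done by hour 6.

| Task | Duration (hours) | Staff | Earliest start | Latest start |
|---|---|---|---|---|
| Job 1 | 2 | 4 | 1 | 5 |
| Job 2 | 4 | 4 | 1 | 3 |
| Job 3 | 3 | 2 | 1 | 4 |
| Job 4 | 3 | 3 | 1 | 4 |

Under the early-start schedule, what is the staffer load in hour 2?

13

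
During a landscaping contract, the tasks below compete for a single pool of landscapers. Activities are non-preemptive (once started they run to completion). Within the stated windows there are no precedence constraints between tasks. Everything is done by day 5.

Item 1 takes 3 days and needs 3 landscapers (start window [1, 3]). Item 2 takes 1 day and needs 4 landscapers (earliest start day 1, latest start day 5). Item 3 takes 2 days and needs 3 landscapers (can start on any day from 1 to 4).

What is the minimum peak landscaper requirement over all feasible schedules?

Early-start (Item 1@1, Item 2@1, Item 3@1) gives peak 10: d1:10  d2:6  d3:3  d4:0  d5:0.
Shift Item 2→4.
Schedule Item 1@1, Item 2@4, Item 3@1: d1:6  d2:6  d3:3  d4:4  d5:0 — peak 6.

6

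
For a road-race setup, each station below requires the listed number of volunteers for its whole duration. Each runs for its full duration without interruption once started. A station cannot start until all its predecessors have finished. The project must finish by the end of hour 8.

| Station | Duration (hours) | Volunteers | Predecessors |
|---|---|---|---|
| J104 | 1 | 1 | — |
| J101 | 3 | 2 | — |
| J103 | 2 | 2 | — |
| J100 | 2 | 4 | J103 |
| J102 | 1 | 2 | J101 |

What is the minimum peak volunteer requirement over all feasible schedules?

Early-start (J104@1, J101@1, J103@1, J100@3, J102@4) gives peak 6: h1:5  h2:4  h3:6  h4:6  h5:0  h6:0  h7:0  h8:0.
Shift J103→2, J100→4, J102→6.
Schedule J104@1, J101@1, J103@2, J100@4, J102@6: h1:3  h2:4  h3:4  h4:4  h5:4  h6:2  h7:0  h8:0 — peak 4.

4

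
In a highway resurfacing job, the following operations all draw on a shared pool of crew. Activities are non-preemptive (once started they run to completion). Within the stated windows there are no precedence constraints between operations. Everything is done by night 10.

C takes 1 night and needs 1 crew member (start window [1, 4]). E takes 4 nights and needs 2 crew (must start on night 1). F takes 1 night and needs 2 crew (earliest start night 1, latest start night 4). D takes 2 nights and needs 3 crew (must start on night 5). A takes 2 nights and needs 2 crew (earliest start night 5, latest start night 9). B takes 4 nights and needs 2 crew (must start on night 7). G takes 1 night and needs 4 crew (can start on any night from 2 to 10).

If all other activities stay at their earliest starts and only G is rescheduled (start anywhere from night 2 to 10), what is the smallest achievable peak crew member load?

6

G@2: n1:5  n2:6  n3:2  n4:2  n5:5  n6:5  n7:2  n8:2  n9:2  n10:2 → peak 6
G@3: n1:5  n2:2  n3:6  n4:2  n5:5  n6:5  n7:2  n8:2  n9:2  n10:2 → peak 6
G@4: n1:5  n2:2  n3:2  n4:6  n5:5  n6:5  n7:2  n8:2  n9:2  n10:2 → peak 6
G@5: n1:5  n2:2  n3:2  n4:2  n5:9  n6:5  n7:2  n8:2  n9:2  n10:2 → peak 9
G@6: n1:5  n2:2  n3:2  n4:2  n5:5  n6:9  n7:2  n8:2  n9:2  n10:2 → peak 9
G@7: n1:5  n2:2  n3:2  n4:2  n5:5  n6:5  n7:6  n8:2  n9:2  n10:2 → peak 6
G@8: n1:5  n2:2  n3:2  n4:2  n5:5  n6:5  n7:2  n8:6  n9:2  n10:2 → peak 6
G@9: n1:5  n2:2  n3:2  n4:2  n5:5  n6:5  n7:2  n8:2  n9:6  n10:2 → peak 6
G@10: n1:5  n2:2  n3:2  n4:2  n5:5  n6:5  n7:2  n8:2  n9:2  n10:6 → peak 6
Best is G@2, peak 6.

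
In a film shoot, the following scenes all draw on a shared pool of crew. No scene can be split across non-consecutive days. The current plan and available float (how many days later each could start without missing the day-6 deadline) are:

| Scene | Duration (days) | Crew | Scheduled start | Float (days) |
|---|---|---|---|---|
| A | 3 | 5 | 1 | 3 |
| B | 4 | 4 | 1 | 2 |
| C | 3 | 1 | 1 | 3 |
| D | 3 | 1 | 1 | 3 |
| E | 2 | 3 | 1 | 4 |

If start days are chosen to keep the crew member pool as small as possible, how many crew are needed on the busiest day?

Early-start (A@1, B@1, C@1, D@1, E@1) gives peak 14: d1:14  d2:14  d3:11  d4:4  d5:0  d6:0.
Shift C→4, D→4, E→4.
Schedule A@1, B@1, C@4, D@4, E@4: d1:9  d2:9  d3:9  d4:9  d5:5  d6:2 — peak 9.

9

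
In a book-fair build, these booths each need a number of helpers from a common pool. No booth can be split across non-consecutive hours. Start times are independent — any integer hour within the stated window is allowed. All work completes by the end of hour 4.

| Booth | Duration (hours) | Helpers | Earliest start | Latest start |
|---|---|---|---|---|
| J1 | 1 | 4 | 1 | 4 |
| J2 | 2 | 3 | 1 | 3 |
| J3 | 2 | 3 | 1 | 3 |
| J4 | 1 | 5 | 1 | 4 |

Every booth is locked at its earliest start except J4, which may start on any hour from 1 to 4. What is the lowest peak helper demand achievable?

10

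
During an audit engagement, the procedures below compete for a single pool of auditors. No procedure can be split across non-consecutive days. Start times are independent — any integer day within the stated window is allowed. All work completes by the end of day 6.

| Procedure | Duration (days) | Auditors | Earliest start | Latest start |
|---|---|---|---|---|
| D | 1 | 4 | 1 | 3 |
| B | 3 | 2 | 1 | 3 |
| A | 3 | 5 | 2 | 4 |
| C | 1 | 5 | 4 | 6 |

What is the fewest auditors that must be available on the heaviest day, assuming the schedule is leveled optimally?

7

Early-start (D@1, B@1, A@2, C@4) gives peak 10: d1:6  d2:7  d3:7  d4:10  d5:0  d6:0.
Shift C→5.
Schedule D@1, B@1, A@2, C@5: d1:6  d2:7  d3:7  d4:5  d5:5  d6:0 — peak 7.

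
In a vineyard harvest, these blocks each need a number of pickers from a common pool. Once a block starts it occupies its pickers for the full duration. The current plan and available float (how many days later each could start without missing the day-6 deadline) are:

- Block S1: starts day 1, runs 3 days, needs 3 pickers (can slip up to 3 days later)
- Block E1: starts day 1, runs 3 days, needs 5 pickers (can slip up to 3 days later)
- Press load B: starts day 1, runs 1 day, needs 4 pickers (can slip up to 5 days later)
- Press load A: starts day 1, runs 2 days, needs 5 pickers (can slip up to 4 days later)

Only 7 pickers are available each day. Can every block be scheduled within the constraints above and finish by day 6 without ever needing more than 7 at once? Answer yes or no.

The minimum achievable peak is 8; 7 < 8, so no feasible schedule stays within the cap.

no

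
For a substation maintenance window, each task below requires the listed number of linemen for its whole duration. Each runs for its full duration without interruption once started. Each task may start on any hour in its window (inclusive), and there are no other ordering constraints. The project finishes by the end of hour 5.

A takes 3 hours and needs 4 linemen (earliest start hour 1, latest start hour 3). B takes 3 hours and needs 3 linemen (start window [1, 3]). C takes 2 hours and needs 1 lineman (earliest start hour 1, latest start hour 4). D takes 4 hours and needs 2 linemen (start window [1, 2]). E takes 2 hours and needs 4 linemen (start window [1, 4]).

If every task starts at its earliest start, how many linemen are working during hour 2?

At early start, hour 2 has: A, B, C, D, E.
Demand: 4 + 3 + 1 + 2 + 4 = 14.

14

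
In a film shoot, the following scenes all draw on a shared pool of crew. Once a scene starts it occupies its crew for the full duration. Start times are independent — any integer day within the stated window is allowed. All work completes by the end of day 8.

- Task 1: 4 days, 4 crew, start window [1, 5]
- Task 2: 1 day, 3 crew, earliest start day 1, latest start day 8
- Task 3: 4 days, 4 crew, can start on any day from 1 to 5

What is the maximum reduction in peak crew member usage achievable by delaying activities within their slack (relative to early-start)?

4

Early-start peak: d1:11  d2:8  d3:8  d4:8  d5:0  d6:0  d7:0  d8:0 ⇒ 11.
Leveled (Task 1@1, Task 2@1, Task 3@5): d1:7  d2:4  d3:4  d4:4  d5:4  d6:4  d7:4  d8:4 ⇒ 7.
Reduction 11 − 7 = 4.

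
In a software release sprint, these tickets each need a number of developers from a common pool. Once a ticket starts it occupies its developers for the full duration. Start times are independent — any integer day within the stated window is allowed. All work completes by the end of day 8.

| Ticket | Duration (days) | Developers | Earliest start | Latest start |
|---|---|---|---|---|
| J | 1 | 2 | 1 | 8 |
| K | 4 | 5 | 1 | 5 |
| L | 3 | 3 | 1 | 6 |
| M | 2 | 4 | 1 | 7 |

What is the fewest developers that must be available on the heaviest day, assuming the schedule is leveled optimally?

Early-start (J@1, K@1, L@1, M@1) gives peak 14: d1:14  d2:12  d3:8  d4:5  d5:0  d6:0  d7:0  d8:0.
Shift L→5, M→5.
Schedule J@1, K@1, L@5, M@5: d1:7  d2:5  d3:5  d4:5  d5:7  d6:7  d7:3  d8:0 — peak 7.

7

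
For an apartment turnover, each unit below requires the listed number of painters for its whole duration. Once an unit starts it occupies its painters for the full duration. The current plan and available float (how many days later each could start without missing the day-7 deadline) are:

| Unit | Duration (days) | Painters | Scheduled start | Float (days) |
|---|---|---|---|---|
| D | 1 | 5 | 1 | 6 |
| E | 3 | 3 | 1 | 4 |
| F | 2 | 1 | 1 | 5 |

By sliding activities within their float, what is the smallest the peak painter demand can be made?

5

Early-start (D@1, E@1, F@1) gives peak 9: d1:9  d2:4  d3:3  d4:0  d5:0  d6:0  d7:0.
Shift E→2, F→2.
Schedule D@1, E@2, F@2: d1:5  d2:4  d3:4  d4:3  d5:0  d6:0  d7:0 — peak 5.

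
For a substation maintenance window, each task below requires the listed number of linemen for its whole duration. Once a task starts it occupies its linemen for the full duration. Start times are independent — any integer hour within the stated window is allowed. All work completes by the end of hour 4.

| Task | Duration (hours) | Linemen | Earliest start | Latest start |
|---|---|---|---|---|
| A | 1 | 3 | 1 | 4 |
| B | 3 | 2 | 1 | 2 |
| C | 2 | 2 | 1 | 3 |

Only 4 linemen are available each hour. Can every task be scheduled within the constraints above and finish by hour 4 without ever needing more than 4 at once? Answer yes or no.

yes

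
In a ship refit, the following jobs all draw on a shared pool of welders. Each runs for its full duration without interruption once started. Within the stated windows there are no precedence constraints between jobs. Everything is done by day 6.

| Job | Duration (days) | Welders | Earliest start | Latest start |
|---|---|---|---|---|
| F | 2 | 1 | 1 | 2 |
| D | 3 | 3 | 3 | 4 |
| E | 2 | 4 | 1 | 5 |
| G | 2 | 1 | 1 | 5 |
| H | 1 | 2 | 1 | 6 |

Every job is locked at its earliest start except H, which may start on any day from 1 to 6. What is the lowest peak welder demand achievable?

H@1: d1:8  d2:6  d3:3  d4:3  d5:3  d6:0 → peak 8
H@2: d1:6  d2:8  d3:3  d4:3  d5:3  d6:0 → peak 8
H@3: d1:6  d2:6  d3:5  d4:3  d5:3  d6:0 → peak 6
H@4: d1:6  d2:6  d3:3  d4:5  d5:3  d6:0 → peak 6
H@5: d1:6  d2:6  d3:3  d4:3  d5:5  d6:0 → peak 6
H@6: d1:6  d2:6  d3:3  d4:3  d5:3  d6:2 → peak 6
Best is H@3, peak 6.

6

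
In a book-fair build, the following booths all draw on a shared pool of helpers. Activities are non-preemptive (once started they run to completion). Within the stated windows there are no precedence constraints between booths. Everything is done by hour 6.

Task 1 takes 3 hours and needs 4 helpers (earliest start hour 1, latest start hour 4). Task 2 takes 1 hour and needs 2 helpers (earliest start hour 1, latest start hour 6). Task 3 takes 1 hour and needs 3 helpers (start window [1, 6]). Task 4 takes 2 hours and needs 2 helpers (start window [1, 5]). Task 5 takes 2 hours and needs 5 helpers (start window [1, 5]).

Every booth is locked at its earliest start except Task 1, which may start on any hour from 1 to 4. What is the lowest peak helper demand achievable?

12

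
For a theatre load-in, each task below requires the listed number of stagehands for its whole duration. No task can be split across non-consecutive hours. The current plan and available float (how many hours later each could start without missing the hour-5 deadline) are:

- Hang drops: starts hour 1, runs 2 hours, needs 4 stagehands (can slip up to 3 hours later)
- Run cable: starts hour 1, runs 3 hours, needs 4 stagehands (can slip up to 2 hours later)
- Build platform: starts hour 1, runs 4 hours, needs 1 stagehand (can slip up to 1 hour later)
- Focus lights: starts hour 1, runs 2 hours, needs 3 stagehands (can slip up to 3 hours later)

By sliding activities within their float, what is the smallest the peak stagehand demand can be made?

Early-start (Hang drops@1, Run cable@1, Build platform@1, Focus lights@1) gives peak 12: h1:12  h2:12  h3:5  h4:1  h5:0.
Shift Run cable→3.
Schedule Hang drops@1, Run cable@3, Build platform@1, Focus lights@1: h1:8  h2:8  h3:5  h4:5  h5:4 — peak 8.

8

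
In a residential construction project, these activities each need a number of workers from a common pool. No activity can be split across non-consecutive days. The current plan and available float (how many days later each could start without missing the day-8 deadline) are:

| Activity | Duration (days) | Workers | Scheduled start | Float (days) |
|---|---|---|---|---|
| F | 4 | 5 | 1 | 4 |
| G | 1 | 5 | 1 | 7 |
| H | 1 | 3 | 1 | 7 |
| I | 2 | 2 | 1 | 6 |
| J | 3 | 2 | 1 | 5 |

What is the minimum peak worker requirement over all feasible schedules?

Early-start (F@1, G@1, H@1, I@1, J@1) gives peak 17: d1:17  d2:9  d3:7  d4:5  d5:0  d6:0  d7:0  d8:0.
Shift G→5, H→6, I→7, J→6.
Schedule F@1, G@5, H@6, I@7, J@6: d1:5  d2:5  d3:5  d4:5  d5:5  d6:5  d7:4  d8:4 — peak 5.
Total worker-days = 38 over 8 days ⇒ peak ≥ ⌈38/8⌉ = 5, so 5 is optimal.

5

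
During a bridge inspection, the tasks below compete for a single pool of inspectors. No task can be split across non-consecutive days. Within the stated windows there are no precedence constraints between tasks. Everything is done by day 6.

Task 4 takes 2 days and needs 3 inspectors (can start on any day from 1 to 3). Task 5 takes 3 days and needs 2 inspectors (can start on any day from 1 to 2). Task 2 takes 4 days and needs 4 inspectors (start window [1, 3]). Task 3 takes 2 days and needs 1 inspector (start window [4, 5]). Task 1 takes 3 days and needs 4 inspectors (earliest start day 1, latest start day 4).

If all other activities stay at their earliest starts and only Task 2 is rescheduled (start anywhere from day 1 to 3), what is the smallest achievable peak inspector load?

10

Task 2@1: d1:13  d2:13  d3:10  d4:5  d5:1  d6:0 → peak 13
Task 2@2: d1:9  d2:13  d3:10  d4:5  d5:5  d6:0 → peak 13
Task 2@3: d1:9  d2:9  d3:10  d4:5  d5:5  d6:4 → peak 10
Best is Task 2@3, peak 10.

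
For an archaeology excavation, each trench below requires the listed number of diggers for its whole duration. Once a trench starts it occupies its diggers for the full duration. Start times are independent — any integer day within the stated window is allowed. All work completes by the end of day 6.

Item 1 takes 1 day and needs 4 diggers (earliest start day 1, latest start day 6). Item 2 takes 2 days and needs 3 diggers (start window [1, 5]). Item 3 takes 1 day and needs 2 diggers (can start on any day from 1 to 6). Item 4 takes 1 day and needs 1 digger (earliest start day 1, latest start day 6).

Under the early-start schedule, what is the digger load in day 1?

10

At early start, day 1 has: Item 1, Item 2, Item 3, Item 4.
Demand: 4 + 3 + 2 + 1 = 10.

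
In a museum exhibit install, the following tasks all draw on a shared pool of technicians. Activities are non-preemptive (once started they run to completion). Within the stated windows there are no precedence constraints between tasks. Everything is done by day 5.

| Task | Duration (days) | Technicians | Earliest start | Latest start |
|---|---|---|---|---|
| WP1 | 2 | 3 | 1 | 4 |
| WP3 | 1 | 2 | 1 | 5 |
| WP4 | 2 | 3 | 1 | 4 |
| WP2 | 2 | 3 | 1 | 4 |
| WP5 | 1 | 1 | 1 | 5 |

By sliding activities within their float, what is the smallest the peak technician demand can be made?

6

Early-start (WP1@1, WP3@1, WP4@1, WP2@1, WP5@1) gives peak 12: d1:12  d2:9  d3:0  d4:0  d5:0.
Shift WP4→2, WP2→3.
Schedule WP1@1, WP3@1, WP4@2, WP2@3, WP5@1: d1:6  d2:6  d3:6  d4:3  d5:0 — peak 6.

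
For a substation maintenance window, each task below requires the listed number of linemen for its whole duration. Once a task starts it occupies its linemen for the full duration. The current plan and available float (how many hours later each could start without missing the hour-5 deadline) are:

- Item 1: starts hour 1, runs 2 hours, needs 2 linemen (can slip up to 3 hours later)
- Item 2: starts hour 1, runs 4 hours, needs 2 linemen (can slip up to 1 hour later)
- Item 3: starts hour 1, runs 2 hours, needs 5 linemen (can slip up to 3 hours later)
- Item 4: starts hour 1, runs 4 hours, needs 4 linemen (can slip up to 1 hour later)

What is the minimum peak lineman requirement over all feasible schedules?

Early-start (Item 1@1, Item 2@1, Item 3@1, Item 4@1) gives peak 13: h1:13  h2:13  h3:6  h4:6  h5:0.
Shift Item 3→3.
Schedule Item 1@1, Item 2@1, Item 3@3, Item 4@1: h1:8  h2:8  h3:11  h4:11  h5:0 — peak 11.

11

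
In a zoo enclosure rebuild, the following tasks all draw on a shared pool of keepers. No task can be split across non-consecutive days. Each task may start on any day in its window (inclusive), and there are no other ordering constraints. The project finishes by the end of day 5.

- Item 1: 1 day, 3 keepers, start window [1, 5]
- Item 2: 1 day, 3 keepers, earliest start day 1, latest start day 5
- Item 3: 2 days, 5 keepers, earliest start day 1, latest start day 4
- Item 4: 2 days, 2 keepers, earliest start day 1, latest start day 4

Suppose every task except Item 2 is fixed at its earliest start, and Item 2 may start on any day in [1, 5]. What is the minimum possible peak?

10

Item 2@1: d1:13  d2:7  d3:0  d4:0  d5:0 → peak 13
Item 2@2: d1:10  d2:10  d3:0  d4:0  d5:0 → peak 10
Item 2@3: d1:10  d2:7  d3:3  d4:0  d5:0 → peak 10
Item 2@4: d1:10  d2:7  d3:0  d4:3  d5:0 → peak 10
Item 2@5: d1:10  d2:7  d3:0  d4:0  d5:3 → peak 10
Best is Item 2@2, peak 10.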